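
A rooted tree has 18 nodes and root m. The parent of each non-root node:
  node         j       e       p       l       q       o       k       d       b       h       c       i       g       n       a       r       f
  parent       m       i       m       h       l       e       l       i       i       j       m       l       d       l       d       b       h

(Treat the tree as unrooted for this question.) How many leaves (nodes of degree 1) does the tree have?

The leaves are a, c, f, g, k, n, o, p, q, r.
That is 10 leaves.

10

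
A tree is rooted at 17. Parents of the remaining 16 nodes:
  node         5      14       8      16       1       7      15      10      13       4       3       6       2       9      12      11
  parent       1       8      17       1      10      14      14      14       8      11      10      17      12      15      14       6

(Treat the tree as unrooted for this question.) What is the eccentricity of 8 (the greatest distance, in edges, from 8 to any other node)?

Distances from 8 peak at 4, attained at 16 (5, 4 also at distance 4).
8-14-10-1-16

4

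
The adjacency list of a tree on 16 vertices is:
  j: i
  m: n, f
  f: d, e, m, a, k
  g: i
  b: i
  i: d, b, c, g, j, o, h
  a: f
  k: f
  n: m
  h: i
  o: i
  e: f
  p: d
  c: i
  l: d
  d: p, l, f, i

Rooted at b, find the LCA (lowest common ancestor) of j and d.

i

j's ancestor chain is j, i, b and d's is d, i, b; they first meet at i.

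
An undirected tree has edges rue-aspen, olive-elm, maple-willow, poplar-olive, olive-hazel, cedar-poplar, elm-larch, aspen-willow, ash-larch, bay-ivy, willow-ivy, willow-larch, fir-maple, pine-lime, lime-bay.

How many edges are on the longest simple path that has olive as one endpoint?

7

Distances from olive peak at 7, attained at pine.
olive-elm-larch-willow-ivy-bay-lime-pine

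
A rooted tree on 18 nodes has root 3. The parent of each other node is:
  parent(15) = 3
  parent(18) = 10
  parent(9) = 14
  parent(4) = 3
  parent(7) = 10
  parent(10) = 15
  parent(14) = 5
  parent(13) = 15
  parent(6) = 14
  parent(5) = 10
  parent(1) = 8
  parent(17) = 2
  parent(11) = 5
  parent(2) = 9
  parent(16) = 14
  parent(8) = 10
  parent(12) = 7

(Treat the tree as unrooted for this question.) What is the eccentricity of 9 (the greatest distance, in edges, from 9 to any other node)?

6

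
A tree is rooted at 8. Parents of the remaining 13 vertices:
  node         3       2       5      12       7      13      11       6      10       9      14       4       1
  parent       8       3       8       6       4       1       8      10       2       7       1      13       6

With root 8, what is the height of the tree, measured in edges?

9

A deepest node is 9, reached by 8 → 3 → 2 → 10 → 6 → 1 → 13 → 4 → 7 → 9.
That path has 9 edges, so the height is 9.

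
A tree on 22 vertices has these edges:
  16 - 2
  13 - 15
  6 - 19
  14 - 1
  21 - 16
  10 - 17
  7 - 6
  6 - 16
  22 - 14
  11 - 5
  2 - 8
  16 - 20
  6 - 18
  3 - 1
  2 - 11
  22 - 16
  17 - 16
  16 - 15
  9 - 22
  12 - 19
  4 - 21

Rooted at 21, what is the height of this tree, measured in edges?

A deepest node is 3, reached by 21 – 16 – 22 – 14 – 1 – 3.
That path has 5 edges, so the height is 5.

5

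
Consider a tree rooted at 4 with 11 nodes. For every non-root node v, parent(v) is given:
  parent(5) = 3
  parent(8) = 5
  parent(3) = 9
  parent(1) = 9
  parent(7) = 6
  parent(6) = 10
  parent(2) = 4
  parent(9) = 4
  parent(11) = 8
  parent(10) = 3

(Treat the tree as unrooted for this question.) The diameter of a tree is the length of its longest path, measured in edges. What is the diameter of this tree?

6

BFS from 7 reaches 11 last, at distance 6; BFS from 11 confirms no node is farther.
Path: 7 – 6 – 10 – 3 – 5 – 8 – 11.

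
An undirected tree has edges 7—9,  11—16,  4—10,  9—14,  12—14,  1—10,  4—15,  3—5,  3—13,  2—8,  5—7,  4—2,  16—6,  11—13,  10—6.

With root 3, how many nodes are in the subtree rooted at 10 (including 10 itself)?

6

Descendants of 10 (including itself): 10, 1, 4, 15, 2, 8. That's 6.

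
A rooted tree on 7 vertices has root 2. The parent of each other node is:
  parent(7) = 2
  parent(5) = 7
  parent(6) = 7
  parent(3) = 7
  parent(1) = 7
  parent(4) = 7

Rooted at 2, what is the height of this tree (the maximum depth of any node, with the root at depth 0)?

The longest root-to-leaf path is 2-7-5 (2 edges).

2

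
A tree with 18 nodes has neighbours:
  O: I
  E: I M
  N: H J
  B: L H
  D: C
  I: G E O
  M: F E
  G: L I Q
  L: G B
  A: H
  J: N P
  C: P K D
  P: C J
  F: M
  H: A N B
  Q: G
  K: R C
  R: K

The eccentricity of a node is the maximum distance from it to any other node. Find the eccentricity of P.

10

Distances from P peak at 10, attained at F.
P – J – N – H – B – L – G – I – E – M – F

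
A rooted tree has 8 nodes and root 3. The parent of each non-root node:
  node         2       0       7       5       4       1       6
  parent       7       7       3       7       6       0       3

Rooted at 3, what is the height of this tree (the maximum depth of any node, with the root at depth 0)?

The longest root-to-leaf path is 3 – 7 – 0 – 1 (3 edges).

3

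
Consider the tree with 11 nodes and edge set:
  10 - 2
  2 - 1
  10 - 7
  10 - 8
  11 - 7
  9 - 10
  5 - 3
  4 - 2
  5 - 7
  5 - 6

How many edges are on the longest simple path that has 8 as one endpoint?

4

The node farthest from 8 is 3 (6 also at distance 4), via 8-10-7-5-3 — 4 edges.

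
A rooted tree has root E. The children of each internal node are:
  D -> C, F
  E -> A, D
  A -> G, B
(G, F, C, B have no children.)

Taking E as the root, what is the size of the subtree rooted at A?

3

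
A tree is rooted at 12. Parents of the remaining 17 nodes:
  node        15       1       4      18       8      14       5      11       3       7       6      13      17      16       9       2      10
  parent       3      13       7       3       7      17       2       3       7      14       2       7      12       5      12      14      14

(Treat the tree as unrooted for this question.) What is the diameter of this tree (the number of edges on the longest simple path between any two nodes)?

6

A longest path is 9 – 12 – 17 – 14 – 7 – 3 – 15, with 6 edges.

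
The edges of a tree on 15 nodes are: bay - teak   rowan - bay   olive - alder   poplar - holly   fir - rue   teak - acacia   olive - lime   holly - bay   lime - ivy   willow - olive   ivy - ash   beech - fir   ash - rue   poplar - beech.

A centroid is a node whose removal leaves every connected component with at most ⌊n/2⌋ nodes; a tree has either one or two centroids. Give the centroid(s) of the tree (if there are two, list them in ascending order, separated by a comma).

fir

Removing fir splits the tree into components of sizes 7, 7; the largest is 7 ≤ ⌊15/2⌋ = 7.
Every other node leaves some component of size > 7, so the centroid is unique.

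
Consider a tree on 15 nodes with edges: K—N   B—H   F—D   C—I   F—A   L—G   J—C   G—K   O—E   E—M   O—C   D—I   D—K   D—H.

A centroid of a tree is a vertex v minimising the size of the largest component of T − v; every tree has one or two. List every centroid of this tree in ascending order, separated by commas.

D

Delete D: the remaining components have sizes 6, 4, 2, 2. Max 6 ≤ 7, so D is a centroid.
No neighbour of D does as well, so D is the unique centroid.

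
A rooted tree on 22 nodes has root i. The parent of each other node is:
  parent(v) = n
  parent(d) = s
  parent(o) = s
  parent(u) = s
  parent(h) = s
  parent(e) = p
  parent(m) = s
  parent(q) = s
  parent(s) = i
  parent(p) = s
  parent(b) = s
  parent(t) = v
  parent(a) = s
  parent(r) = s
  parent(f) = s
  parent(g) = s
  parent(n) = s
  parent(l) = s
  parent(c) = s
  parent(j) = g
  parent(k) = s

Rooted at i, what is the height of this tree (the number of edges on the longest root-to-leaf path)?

t sits deepest: i–s–n–v–t — 4 edges from the root.

4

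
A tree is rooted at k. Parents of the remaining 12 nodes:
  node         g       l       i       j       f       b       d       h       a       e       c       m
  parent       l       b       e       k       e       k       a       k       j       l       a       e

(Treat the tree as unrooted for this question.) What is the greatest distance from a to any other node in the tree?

A farthest node from a is i (f, m also at distance 6).
The path a–j–k–b–l–e–i has 6 edges.

6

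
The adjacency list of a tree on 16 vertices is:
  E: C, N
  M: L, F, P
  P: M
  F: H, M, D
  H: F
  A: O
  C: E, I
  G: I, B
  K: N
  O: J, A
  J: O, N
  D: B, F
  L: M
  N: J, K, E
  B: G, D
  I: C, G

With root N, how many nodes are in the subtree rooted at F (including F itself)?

The subtree rooted at F contains: F, H, M, L, P — 5 nodes.

5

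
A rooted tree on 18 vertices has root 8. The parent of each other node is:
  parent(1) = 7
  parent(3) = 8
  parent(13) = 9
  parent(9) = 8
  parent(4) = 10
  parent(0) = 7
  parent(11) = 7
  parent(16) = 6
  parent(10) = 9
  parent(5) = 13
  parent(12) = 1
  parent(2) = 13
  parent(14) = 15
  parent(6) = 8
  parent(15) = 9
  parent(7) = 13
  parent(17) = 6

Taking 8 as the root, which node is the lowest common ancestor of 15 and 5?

9

Path 15→root: 15 9 8; path 5→root: 5 13 9 8.
First common node: 9.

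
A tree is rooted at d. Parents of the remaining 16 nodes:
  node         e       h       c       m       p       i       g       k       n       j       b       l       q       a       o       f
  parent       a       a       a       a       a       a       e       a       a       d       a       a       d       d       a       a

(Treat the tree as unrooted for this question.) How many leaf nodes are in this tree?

Degree-1 nodes: b, c, f, g, h, i, j, k, l, m, n, o, p, q — 14 of them.

14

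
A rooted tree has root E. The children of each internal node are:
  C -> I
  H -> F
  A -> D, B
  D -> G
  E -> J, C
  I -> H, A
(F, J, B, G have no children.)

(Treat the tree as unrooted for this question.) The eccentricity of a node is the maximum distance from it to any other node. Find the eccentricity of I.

The node farthest from I is J (G also at distance 3), via I-C-E-J — 3 edges.

3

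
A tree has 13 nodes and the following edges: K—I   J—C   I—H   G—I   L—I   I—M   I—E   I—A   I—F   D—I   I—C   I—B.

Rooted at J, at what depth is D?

J → C → I → D — 3 edges.

3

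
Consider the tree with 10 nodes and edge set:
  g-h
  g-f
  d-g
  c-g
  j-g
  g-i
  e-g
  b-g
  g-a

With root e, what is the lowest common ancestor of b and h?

Path b→root: b g e; path h→root: h g e.
First common node: g.

g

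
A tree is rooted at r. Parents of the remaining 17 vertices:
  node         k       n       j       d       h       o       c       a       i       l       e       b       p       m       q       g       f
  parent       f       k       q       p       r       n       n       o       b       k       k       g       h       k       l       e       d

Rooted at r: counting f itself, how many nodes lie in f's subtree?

Descendants of f (including itself): f, k, n, l, e, m, o, c, q, g, a, j, b, i. That's 14.

14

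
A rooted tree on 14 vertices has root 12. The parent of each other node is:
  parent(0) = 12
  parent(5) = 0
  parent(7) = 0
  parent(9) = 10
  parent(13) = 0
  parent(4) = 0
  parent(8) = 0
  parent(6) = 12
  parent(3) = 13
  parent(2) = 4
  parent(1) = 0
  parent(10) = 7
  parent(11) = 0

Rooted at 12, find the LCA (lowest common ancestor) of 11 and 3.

0

11's ancestor chain is 11, 0, 12 and 3's is 3, 13, 0, 12; they first meet at 0.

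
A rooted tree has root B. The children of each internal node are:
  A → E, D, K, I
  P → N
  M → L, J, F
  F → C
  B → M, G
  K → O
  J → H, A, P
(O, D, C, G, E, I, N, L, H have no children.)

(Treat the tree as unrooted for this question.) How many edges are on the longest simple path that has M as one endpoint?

The node farthest from M is O, via M–J–A–K–O — 4 edges.

4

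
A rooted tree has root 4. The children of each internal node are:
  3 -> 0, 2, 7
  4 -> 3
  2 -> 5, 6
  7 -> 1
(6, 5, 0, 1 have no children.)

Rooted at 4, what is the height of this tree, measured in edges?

5 sits deepest: 4–3–2–5 — 3 edges from the root.

3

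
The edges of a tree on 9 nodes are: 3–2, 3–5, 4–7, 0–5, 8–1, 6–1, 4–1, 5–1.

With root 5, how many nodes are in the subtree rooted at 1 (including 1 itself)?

The subtree rooted at 1 contains: 1, 4, 8, 6, 7 — 5 nodes.

5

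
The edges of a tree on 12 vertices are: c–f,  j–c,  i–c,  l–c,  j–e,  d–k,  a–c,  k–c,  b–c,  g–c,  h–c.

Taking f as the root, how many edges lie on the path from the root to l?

f – c – l — 2 edges.

2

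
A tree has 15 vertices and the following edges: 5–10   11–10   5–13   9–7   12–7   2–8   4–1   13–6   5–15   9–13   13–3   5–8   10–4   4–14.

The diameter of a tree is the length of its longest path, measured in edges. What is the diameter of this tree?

A longest path is 12–7–9–13–5–10–4–1, with 7 edges.

7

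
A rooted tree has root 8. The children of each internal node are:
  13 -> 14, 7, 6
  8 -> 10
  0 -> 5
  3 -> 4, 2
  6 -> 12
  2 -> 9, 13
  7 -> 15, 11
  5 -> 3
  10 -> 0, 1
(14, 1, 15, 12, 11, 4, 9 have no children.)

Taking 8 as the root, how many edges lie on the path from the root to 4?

5

8–10–0–5–3–4 — 5 edges.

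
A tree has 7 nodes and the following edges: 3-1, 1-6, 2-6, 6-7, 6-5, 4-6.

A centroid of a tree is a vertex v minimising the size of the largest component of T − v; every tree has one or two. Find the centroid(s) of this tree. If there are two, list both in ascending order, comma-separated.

Delete 6: the remaining components have sizes 2, 1, 1, 1, 1. Max 2 ≤ 3, so 6 is a centroid.
Every other node leaves some component of size > 3, so the centroid is unique.

6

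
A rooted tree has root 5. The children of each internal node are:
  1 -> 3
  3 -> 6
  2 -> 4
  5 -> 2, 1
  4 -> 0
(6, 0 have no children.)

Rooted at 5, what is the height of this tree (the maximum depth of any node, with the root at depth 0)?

3

The longest root-to-leaf path is 5–1–3–6 (3 edges).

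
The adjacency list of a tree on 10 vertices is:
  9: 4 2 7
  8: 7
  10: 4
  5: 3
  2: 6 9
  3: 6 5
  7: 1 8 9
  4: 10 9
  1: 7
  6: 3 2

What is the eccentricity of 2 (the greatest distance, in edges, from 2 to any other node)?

3

A farthest node from 2 is 10 (1, 5, 8 also at distance 3).
The path 2–9–4–10 has 3 edges.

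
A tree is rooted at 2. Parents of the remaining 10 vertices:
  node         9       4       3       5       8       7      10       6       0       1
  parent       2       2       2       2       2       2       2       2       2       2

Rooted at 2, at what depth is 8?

1

2 → 8 — 1 edges.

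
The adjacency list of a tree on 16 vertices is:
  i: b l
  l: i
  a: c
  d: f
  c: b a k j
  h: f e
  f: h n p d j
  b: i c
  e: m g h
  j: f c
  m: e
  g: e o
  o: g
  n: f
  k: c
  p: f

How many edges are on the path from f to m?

The path is f - h - e - m, which has 3 edges.

3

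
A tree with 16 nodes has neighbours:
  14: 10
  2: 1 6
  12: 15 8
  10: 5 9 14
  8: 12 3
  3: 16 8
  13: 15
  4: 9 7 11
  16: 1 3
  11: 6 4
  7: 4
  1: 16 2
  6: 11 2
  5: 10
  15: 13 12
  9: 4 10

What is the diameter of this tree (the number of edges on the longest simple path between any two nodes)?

13

A longest path is 5 – 10 – 9 – 4 – 11 – 6 – 2 – 1 – 16 – 3 – 8 – 12 – 15 – 13, with 13 edges.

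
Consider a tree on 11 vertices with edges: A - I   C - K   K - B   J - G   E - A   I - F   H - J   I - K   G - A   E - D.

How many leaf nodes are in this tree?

The leaves are B, C, D, F, H.
That is 5 leaves.

5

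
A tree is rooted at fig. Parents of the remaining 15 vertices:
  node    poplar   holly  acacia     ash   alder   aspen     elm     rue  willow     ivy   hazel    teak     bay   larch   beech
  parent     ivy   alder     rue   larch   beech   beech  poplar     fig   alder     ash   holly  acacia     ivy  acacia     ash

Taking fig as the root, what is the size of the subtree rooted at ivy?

Descendants of ivy (including itself): ivy, bay, poplar, elm. That's 4.

4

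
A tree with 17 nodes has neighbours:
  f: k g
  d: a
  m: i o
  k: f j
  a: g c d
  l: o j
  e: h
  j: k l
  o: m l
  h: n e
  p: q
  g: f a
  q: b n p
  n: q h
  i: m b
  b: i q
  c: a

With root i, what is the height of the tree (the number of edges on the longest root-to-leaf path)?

9

A deepest node is c, reached by i–m–o–l–j–k–f–g–a–c.
That path has 9 edges, so the height is 9.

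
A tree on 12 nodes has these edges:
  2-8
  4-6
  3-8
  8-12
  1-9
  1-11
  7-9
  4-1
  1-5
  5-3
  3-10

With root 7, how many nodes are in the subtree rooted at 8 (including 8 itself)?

3

The subtree rooted at 8 contains: 8, 2, 12 — 3 nodes.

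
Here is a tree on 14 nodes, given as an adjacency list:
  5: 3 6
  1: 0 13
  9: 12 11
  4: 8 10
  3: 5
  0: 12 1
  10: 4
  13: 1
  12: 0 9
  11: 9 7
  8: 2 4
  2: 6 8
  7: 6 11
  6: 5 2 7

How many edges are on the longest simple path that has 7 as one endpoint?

6

The node farthest from 7 is 13, via 7-11-9-12-0-1-13 — 6 edges.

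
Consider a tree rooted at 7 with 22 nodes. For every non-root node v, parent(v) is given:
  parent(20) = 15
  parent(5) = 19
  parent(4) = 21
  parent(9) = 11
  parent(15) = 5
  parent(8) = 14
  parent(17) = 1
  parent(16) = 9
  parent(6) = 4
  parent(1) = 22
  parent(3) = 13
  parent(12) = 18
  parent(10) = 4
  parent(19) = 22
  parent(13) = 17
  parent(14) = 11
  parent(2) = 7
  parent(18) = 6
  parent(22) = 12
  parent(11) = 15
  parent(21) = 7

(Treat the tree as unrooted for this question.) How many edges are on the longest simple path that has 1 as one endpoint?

Distances from 1 peak at 8, attained at 2.
1 – 22 – 12 – 18 – 6 – 4 – 21 – 7 – 2

8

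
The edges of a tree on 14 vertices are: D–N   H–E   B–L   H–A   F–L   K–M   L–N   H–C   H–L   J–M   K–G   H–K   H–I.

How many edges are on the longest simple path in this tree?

BFS from J reaches D last, at distance 6; BFS from D confirms no node is farther.
Path: J - M - K - H - L - N - D.

6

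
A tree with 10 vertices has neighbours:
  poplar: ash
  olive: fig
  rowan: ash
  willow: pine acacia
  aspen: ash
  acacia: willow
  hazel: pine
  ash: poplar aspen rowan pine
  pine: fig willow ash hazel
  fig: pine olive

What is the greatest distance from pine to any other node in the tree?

2

The node farthest from pine is rowan (aspen, poplar, olive, acacia also at distance 2), via pine – ash – rowan — 2 edges.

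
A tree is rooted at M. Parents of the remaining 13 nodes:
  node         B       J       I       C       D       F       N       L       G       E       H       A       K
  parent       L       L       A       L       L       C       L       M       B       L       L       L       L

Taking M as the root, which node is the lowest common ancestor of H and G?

Path H→root: H L M; path G→root: G B L M.
First common node: L.

L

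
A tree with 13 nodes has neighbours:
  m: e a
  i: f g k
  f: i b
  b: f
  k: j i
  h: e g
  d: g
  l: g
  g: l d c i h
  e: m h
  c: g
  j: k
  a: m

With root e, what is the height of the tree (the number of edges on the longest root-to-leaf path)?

b sits deepest: e – h – g – i – f – b — 5 edges from the root.

5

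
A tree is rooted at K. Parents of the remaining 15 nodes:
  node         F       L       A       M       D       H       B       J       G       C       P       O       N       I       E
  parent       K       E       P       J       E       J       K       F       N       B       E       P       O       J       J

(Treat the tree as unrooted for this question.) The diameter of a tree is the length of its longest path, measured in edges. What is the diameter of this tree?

9

BFS from G reaches C last, at distance 9; BFS from C confirms no node is farther.
Path: G–N–O–P–E–J–F–K–B–C.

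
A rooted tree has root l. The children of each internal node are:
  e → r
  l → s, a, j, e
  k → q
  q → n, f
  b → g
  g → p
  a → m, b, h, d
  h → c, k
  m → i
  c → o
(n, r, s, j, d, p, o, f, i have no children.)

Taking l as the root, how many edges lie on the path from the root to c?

l → a → h → c — 3 edges.

3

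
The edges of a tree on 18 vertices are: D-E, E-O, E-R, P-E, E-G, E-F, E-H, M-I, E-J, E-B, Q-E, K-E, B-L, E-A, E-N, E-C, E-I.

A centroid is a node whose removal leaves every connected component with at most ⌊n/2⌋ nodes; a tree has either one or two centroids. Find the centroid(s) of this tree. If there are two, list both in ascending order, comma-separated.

E

If E is removed the pieces have sizes 2, 2, 1, 1, 1, 1, 1, 1, 1, 1, 1, 1, 1, 1, 1, all ≤ ⌊18/2⌋ = 9.
Every other node leaves some component of size > 9, so the centroid is unique.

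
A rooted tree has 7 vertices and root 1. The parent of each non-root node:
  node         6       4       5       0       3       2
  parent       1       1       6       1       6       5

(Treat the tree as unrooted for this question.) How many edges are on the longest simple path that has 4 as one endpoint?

The node farthest from 4 is 2, via 4 – 1 – 6 – 5 – 2 — 4 edges.

4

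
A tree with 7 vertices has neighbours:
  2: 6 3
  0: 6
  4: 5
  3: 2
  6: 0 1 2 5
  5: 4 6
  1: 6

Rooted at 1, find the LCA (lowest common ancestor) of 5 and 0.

6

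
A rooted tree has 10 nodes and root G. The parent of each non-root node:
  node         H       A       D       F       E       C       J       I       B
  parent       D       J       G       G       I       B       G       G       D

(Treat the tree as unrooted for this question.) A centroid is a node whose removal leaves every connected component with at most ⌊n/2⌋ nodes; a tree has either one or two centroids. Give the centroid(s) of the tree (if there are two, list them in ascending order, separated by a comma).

G

Delete G: the remaining components have sizes 4, 2, 2, 1. Max 4 ≤ 5, so G is a centroid.
No neighbour of G does as well, so G is the unique centroid.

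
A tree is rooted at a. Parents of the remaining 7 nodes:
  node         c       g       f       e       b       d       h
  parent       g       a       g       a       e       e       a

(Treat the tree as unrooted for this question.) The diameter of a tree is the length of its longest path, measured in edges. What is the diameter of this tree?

4

Starting from b, a farthest node is f at distance 4.
One longest path: b - e - a - g - f.
So the diameter is 4.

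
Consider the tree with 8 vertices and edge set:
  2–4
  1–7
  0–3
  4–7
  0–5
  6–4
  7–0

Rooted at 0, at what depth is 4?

Path from 0 to 4: 0 → 7 → 4, which has 2 edges.

2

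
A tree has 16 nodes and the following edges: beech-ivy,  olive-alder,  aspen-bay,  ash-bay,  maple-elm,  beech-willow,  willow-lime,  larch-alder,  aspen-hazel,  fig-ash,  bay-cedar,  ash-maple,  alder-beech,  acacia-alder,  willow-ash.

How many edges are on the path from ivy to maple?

ivy–beech–willow–ash–maple: 4 edges.

4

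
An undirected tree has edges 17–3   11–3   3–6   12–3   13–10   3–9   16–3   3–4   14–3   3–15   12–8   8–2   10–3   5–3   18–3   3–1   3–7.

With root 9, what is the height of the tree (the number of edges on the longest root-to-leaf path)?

The longest root-to-leaf path is 9 – 3 – 12 – 8 – 2 (4 edges).

4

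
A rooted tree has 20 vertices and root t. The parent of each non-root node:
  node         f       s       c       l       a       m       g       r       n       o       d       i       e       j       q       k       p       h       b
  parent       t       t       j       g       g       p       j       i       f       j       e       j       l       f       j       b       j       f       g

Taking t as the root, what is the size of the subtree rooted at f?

18

f's subtree: {f, j, n, h, i, p, g, q, o, c, r, m, a, l, b, e, k, d}, size 18.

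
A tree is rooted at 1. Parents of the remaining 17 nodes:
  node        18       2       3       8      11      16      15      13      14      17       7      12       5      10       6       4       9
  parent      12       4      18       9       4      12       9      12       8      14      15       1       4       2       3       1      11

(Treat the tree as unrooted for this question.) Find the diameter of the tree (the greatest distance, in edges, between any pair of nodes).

Starting from 17, a farthest node is 6 at distance 10.
One longest path: 17 - 14 - 8 - 9 - 11 - 4 - 1 - 12 - 18 - 3 - 6.
So the diameter is 10.

10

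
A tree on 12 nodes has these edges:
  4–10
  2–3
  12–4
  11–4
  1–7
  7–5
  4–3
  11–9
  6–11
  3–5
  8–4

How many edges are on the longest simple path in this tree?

6

Starting from 1, a farthest node is 9 at distance 6.
One longest path: 1 - 7 - 5 - 3 - 4 - 11 - 9.
So the diameter is 6.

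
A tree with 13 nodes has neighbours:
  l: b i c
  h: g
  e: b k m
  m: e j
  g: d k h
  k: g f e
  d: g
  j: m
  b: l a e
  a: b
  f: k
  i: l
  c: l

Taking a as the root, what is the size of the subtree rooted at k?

5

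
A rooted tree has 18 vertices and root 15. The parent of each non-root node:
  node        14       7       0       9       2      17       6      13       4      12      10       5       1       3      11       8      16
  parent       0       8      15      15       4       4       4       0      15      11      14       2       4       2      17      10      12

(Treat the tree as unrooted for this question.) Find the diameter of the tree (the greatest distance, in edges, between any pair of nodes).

BFS from 7 reaches 16 last, at distance 10; BFS from 16 confirms no node is farther.
Path: 7 – 8 – 10 – 14 – 0 – 15 – 4 – 17 – 11 – 12 – 16.

10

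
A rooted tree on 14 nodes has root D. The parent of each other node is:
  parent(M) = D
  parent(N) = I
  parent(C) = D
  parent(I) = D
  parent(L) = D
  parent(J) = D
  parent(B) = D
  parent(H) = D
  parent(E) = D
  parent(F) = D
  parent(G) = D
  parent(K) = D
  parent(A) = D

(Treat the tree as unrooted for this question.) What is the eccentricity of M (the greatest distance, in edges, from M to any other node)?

A farthest node from M is N.
The path M–D–I–N has 3 edges.

3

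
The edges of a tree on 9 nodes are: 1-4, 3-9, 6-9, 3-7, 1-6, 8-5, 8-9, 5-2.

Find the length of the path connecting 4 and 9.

Walking from 4: 4 - 1 - 6 - 9. Length 3.

3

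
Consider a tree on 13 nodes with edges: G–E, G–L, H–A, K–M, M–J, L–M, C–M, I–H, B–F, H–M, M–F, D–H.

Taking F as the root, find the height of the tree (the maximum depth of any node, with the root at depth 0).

4

E sits deepest: F–M–L–G–E — 4 edges from the root.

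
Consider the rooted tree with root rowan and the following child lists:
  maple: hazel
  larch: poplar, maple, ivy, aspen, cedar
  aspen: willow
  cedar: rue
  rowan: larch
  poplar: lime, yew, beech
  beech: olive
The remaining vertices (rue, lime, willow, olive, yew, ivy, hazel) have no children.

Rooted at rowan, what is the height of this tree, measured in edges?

olive sits deepest: rowan–larch–poplar–beech–olive — 4 edges from the root.

4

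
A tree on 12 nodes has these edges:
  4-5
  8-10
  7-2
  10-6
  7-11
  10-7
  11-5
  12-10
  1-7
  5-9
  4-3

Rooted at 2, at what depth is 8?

2 → 7 → 10 → 8 — 3 edges.

3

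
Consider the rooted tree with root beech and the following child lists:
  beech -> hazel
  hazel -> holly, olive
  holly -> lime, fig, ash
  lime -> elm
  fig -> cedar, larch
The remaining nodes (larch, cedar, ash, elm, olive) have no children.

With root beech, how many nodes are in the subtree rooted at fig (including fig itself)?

3

fig's subtree: {fig, larch, cedar}, size 3.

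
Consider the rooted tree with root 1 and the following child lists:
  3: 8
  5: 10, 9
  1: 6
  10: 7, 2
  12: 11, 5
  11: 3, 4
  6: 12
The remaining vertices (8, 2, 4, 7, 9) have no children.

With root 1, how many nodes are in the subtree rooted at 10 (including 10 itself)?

3

10's subtree: {10, 2, 7}, size 3.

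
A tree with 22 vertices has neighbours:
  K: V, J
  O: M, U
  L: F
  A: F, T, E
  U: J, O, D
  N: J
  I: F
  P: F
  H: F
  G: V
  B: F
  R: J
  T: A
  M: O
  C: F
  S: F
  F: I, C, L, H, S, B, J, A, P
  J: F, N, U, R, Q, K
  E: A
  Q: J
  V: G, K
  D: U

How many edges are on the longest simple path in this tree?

BFS from M reaches T last, at distance 6; BFS from T confirms no node is farther.
Path: M – O – U – J – F – A – T.

6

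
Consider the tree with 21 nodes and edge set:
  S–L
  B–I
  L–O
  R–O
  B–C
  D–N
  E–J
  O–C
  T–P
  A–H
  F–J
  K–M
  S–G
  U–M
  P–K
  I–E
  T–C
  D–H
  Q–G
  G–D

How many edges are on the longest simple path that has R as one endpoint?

7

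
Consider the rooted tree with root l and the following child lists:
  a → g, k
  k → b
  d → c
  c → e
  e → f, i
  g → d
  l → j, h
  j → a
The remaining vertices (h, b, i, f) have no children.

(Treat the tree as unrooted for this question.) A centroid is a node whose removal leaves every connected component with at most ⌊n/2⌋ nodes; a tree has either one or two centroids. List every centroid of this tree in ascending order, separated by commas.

a, g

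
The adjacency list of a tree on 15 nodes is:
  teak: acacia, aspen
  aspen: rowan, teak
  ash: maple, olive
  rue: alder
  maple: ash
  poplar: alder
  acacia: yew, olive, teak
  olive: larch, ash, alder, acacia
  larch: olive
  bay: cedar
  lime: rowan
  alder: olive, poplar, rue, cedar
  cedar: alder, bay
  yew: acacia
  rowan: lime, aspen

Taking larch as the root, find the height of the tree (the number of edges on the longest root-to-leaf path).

The longest root-to-leaf path is larch–olive–acacia–teak–aspen–rowan–lime (6 edges).

6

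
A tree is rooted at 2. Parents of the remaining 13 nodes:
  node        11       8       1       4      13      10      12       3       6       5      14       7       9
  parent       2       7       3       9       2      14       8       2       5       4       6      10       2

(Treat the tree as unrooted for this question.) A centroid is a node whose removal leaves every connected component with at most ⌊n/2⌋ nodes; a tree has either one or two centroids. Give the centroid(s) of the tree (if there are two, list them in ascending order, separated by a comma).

Delete 4: the remaining components have sizes 7, 6. Max 7 ≤ 7, so 4 is a centroid.
Its neighbour 5 also leaves a largest component of size 7, so both are centroids.

4, 5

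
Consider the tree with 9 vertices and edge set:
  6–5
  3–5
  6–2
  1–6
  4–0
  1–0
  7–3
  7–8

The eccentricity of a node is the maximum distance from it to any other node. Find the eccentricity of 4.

The node farthest from 4 is 8, via 4–0–1–6–5–3–7–8 — 7 edges.

7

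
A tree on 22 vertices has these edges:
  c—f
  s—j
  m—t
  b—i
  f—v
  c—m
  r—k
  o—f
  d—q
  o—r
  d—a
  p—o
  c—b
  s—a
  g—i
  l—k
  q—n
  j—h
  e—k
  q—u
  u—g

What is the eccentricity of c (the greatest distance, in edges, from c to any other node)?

10

Distances from c peak at 10, attained at h.
c-b-i-g-u-q-d-a-s-j-h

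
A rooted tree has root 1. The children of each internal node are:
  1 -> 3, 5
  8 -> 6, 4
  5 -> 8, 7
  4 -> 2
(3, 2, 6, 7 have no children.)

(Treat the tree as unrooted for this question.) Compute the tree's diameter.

BFS from 3 reaches 2 last, at distance 5; BFS from 2 confirms no node is farther.
Path: 3-1-5-8-4-2.

5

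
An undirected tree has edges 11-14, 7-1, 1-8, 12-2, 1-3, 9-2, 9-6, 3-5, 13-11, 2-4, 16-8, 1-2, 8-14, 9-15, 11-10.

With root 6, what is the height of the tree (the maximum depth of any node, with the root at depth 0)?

10 sits deepest: 6 → 9 → 2 → 1 → 8 → 14 → 11 → 10 — 7 edges from the root.

7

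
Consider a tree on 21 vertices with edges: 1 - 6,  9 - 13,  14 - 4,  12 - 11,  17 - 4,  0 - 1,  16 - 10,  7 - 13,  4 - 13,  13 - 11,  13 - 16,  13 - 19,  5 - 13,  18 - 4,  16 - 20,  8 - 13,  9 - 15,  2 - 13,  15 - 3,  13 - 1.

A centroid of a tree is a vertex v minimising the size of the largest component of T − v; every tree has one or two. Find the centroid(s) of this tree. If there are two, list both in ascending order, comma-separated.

Delete 13: the remaining components have sizes 4, 3, 3, 3, 2, 1, 1, 1, 1, 1. Max 4 ≤ 10, so 13 is a centroid.
Every other node leaves some component of size > 10, so the centroid is unique.

13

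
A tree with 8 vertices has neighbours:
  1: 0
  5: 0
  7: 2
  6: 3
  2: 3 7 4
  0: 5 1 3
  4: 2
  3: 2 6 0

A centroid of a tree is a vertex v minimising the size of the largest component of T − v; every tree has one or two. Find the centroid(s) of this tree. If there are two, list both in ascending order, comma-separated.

3

If 3 is removed the pieces have sizes 3, 3, 1, all ≤ ⌊8/2⌋ = 4.
Every other node leaves some component of size > 4, so the centroid is unique.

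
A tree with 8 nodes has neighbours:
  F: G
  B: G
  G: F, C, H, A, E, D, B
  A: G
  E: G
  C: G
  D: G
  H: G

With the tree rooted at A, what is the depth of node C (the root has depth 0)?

2

A → G → C — 2 edges.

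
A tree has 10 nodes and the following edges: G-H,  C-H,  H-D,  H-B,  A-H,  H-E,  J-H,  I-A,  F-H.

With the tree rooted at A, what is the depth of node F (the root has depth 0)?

2

Path from A to F: A – H – F, which has 2 edges.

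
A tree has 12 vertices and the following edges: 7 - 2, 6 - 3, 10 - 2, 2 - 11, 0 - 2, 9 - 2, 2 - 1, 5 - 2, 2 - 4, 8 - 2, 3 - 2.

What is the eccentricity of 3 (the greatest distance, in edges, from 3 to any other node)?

The node farthest from 3 is 1 (8, 9, 0, 7, 11, 10, 4, 5 also at distance 2), via 3 – 2 – 1 — 2 edges.

2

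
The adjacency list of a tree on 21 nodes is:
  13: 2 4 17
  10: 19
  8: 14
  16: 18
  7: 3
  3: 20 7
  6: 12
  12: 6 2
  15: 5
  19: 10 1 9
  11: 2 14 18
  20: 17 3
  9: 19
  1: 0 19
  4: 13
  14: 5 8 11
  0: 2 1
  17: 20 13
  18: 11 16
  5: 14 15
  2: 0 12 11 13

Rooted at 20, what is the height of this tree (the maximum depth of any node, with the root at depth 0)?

7

A deepest node is 15, reached by 20–17–13–2–11–14–5–15.
That path has 7 edges, so the height is 7.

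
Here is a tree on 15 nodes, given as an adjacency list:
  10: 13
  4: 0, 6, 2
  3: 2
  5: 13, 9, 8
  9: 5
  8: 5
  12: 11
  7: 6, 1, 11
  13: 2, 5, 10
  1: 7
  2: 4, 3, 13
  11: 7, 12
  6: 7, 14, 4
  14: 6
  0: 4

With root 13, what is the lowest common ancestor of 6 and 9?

6's ancestor chain is 6, 4, 2, 13 and 9's is 9, 5, 13; they first meet at 13.

13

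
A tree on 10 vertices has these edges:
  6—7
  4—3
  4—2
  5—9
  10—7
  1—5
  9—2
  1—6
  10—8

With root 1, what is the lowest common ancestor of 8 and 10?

10

Ancestors of 8 (toward the root): 8, 10, 7, 6, 1.
Ancestors of 10: 10, 7, 6, 1.
The deepest node appearing in both lists is 10.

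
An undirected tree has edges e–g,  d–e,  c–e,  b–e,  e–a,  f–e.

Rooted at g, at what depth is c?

2

Climbing from c to the root: c–e–g. That's 2 steps.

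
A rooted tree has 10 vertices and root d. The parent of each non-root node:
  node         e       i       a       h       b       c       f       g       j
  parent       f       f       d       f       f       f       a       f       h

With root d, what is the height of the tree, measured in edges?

The longest root-to-leaf path is d – a – f – h – j (4 edges).

4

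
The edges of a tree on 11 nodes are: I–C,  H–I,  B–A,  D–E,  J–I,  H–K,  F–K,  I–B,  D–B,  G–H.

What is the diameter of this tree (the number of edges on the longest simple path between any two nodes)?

6

BFS from E reaches F last, at distance 6; BFS from F confirms no node is farther.
Path: E-D-B-I-H-K-F.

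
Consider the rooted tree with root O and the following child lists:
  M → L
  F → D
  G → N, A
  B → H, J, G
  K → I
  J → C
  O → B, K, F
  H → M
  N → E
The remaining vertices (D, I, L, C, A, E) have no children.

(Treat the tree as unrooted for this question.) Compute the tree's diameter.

BFS from D reaches E last, at distance 6; BFS from E confirms no node is farther.
Path: D-F-O-B-G-N-E.

6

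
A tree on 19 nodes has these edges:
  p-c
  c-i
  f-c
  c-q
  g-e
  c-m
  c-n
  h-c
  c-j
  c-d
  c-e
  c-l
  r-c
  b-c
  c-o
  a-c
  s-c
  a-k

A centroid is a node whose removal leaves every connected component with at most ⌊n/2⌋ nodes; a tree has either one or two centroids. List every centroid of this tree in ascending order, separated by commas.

c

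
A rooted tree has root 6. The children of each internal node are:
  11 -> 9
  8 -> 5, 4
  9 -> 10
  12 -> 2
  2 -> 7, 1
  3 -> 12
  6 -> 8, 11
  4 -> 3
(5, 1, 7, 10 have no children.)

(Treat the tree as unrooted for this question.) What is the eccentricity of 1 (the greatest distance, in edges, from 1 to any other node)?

9

Distances from 1 peak at 9, attained at 10.
1–2–12–3–4–8–6–11–9–10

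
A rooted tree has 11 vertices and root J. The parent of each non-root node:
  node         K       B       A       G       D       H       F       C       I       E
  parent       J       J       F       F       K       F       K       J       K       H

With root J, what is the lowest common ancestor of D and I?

K

D's ancestor chain is D, K, J and I's is I, K, J; they first meet at K.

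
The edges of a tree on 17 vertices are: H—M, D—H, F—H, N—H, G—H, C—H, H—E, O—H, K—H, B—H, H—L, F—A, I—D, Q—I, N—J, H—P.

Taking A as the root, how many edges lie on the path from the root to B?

A–F–H–B — 3 edges.

3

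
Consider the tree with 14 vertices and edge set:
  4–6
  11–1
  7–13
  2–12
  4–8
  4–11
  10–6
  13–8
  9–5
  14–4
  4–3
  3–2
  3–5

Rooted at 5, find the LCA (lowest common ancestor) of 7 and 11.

Ancestors of 7 (toward the root): 7, 13, 8, 4, 3, 5.
Ancestors of 11: 11, 4, 3, 5.
The deepest node appearing in both lists is 4.

4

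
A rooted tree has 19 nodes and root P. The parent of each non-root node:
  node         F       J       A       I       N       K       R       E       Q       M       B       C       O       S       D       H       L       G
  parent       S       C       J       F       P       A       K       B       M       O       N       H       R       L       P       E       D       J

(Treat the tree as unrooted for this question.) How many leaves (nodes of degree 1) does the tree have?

3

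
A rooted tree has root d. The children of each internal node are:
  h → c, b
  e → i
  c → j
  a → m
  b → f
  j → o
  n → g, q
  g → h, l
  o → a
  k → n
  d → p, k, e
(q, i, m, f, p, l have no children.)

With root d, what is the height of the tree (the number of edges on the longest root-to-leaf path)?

9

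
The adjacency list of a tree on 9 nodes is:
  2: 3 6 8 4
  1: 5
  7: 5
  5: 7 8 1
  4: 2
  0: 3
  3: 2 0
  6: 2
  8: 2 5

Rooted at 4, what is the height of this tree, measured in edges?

4

A deepest node is 1, reached by 4 – 2 – 8 – 5 – 1.
That path has 4 edges, so the height is 4.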